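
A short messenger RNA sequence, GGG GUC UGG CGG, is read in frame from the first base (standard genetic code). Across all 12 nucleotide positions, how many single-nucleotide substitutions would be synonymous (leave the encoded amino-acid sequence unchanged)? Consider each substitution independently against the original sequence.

10

Codon 1 (GGG, Gly): 3 synonymous substitutions.
Codon 2 (GUC, Val): 3 synonymous substitutions.
Codon 3 (UGG, Trp): 0 synonymous substitutions.
Codon 4 (CGG, Arg): 4 synonymous substitutions.
Total: 3 + 3 + 0 + 4 = 10.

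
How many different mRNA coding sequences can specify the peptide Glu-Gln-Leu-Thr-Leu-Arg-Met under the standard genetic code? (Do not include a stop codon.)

Glu: 2 codons.
Gln: 2 codons.
Leu: 6 codons.
Thr: 4 codons.
Leu: 6 codons.
Arg: 6 codons.
Met: 1 codon.
2 × 2 × 6 × 4 × 6 × 6 × 1 = 3456.

3456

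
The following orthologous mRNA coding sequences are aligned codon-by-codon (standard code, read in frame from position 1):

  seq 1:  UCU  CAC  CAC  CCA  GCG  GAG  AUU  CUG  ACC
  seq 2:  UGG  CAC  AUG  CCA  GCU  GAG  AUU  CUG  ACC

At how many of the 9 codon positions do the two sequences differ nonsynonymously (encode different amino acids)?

Codon 1: UCU Ser / UGG Trp — nonsynonymous.
Codon 2: CAC His / CAC His — identical.
Codon 3: CAC His / AUG Met — nonsynonymous.
Codon 4: CCA Pro / CCA Pro — identical.
Codon 5: GCG Ala / GCU Ala — synonymous.
Codon 6: GAG Glu / GAG Glu — identical.
Codon 7: AUU Ile / AUU Ile — identical.
Codon 8: CUG Leu / CUG Leu — identical.
Codon 9: ACC Thr / ACC Thr — identical.
Nonsynonymous differences: 2.

2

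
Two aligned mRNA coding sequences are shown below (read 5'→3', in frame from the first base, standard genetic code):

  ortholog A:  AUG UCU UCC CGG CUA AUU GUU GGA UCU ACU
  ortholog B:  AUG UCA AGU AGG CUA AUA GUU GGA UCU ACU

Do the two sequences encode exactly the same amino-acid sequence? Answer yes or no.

Codon 1: AUG Met / AUG Met — identical.
Codon 2: UCU Ser / UCA Ser — synonymous.
Codon 3: UCC Ser / AGU Ser — synonymous.
Codon 4: CGG Arg / AGG Arg — synonymous.
Codon 5: CUA Leu / CUA Leu — identical.
Codon 6: AUU Ile / AUA Ile — synonymous.
Codon 7: GUU Val / GUU Val — identical.
Codon 8: GGA Gly / GGA Gly — identical.
Codon 9: UCU Ser / UCU Ser — identical.
Codon 10: ACU Thr / ACU Thr — identical.
Nonsynonymous differences: 0 → same protein.

yes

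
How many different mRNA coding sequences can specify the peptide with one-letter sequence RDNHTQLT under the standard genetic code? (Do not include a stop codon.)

Arg: 6 codons.
Asp: 2 codons.
Asn: 2 codons.
His: 2 codons.
Thr: 4 codons.
Gln: 2 codons.
Leu: 6 codons.
Thr: 4 codons.
6 × 2 × 2 × 2 × 4 × 2 × 6 × 4 = 9216.

9216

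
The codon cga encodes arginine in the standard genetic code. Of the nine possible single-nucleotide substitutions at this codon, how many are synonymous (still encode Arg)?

Position 1: AGA → 1 synonymous.
Position 2: none → 0 synonymous.
Position 3: CGT, CGC, CGG → 3 synonymous.
Total: 1 + 0 + 3 = 4.

4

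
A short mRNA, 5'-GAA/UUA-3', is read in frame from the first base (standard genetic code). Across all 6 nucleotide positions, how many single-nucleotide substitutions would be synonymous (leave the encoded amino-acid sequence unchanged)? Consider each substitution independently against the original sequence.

3

Codon 1 (GAA, Glu): 1 synonymous substitution.
Codon 2 (UUA, Leu): 2 synonymous substitutions.
Total: 1 + 2 = 3.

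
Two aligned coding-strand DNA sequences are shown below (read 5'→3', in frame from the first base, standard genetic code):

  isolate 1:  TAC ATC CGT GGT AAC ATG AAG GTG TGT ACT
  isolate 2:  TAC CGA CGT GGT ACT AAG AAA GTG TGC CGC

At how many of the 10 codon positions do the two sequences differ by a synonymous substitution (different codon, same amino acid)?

Codon 1: TAC Tyr / TAC Tyr — identical.
Codon 2: ATC Ile / CGA Arg — nonsynonymous.
Codon 3: CGT Arg / CGT Arg — identical.
Codon 4: GGT Gly / GGT Gly — identical.
Codon 5: AAC Asn / ACT Thr — nonsynonymous.
Codon 6: ATG Met / AAG Lys — nonsynonymous.
Codon 7: AAG Lys / AAA Lys — synonymous.
Codon 8: GTG Val / GTG Val — identical.
Codon 9: TGT Cys / TGC Cys — synonymous.
Codon 10: ACT Thr / CGC Arg — nonsynonymous.
Synonymous differences: 2.

2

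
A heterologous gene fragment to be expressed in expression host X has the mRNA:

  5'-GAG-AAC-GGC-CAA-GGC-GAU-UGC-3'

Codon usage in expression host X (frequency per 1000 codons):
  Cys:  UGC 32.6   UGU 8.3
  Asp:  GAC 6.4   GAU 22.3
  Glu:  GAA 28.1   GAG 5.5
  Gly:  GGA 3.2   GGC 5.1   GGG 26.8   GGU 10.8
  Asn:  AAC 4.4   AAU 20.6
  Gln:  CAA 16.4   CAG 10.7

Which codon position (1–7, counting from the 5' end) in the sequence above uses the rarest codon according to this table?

Codon 1 GAG (Glu): 5.5 per 1000.
Codon 2 AAC (Asn): 4.4 per 1000.
Codon 3 GGC (Gly): 5.1 per 1000.
Codon 4 CAA (Gln): 16.4 per 1000.
Codon 5 GGC (Gly): 5.1 per 1000.
Codon 6 GAU (Asp): 22.3 per 1000.
Codon 7 UGC (Cys): 32.6 per 1000.
Lowest frequency is 4.4 at codon 2.

2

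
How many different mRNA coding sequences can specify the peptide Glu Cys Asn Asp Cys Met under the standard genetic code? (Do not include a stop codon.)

32

Glu: 2 codons.
Cys: 2 codons.
Asn: 2 codons.
Asp: 2 codons.
Cys: 2 codons.
Met: 1 codon.
2 × 2 × 2 × 2 × 2 × 1 = 32.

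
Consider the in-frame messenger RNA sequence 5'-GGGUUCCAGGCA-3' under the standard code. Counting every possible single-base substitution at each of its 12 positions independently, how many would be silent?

8

Codon 1 (GGG, Gly): 3 synonymous substitutions.
Codon 2 (UUC, Phe): 1 synonymous substitution.
Codon 3 (CAG, Gln): 1 synonymous substitution.
Codon 4 (GCA, Ala): 3 synonymous substitutions.
Total: 3 + 1 + 1 + 3 = 8.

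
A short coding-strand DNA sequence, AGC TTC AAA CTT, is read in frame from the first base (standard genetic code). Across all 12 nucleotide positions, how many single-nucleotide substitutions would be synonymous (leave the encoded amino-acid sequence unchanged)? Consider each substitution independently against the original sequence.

6

Codon 1 (AGC, Ser): 1 synonymous substitution.
Codon 2 (TTC, Phe): 1 synonymous substitution.
Codon 3 (AAA, Lys): 1 synonymous substitution.
Codon 4 (CTT, Leu): 3 synonymous substitutions.
Total: 1 + 1 + 1 + 3 = 6.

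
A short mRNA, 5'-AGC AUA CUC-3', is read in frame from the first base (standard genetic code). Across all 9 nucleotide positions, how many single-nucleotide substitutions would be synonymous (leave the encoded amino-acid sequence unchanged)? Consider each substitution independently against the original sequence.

Codon 1 (AGC, Ser): 1 synonymous substitution.
Codon 2 (AUA, Ile): 2 synonymous substitutions.
Codon 3 (CUC, Leu): 3 synonymous substitutions.
Total: 1 + 2 + 3 = 6.

6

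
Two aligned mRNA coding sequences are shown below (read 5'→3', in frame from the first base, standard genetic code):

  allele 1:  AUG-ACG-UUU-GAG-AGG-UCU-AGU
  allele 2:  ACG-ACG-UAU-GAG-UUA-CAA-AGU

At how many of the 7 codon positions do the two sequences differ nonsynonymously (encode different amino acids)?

4

Codon 1: AUG Met / ACG Thr — nonsynonymous.
Codon 2: ACG Thr / ACG Thr — identical.
Codon 3: UUU Phe / UAU Tyr — nonsynonymous.
Codon 4: GAG Glu / GAG Glu — identical.
Codon 5: AGG Arg / UUA Leu — nonsynonymous.
Codon 6: UCU Ser / CAA Gln — nonsynonymous.
Codon 7: AGU Ser / AGU Ser — identical.
Nonsynonymous differences: 4.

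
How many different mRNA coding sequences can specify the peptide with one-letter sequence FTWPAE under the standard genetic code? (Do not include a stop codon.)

256

Phe: 2 codons.
Thr: 4 codons.
Trp: 1 codon.
Pro: 4 codons.
Ala: 4 codons.
Glu: 2 codons.
2 × 4 × 1 × 4 × 4 × 2 = 256.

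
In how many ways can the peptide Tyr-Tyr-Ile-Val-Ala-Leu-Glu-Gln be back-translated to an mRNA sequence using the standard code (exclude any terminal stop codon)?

Tyr: 2 codons.
Tyr: 2 codons.
Ile: 3 codons.
Val: 4 codons.
Ala: 4 codons.
Leu: 6 codons.
Glu: 2 codons.
Gln: 2 codons.
2 × 2 × 3 × 4 × 4 × 6 × 2 × 2 = 4608.

4608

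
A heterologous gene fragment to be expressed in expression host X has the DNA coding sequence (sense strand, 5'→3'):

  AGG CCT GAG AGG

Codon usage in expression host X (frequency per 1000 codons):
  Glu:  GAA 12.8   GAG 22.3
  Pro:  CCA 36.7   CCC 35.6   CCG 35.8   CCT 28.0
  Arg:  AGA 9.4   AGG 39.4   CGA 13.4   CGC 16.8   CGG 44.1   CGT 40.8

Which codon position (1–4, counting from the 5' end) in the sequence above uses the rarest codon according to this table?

Codon 1 AGG (Arg): 39.4 per 1000.
Codon 2 CCT (Pro): 28.0 per 1000.
Codon 3 GAG (Glu): 22.3 per 1000.
Codon 4 AGG (Arg): 39.4 per 1000.
Lowest frequency is 22.3 at codon 3.

3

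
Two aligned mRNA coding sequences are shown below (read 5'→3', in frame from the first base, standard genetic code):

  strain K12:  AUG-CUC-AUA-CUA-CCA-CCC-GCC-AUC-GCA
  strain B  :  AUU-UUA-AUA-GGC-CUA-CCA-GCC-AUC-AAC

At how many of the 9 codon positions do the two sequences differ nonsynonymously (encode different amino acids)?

4

Codon 1: AUG Met / AUU Ile — nonsynonymous.
Codon 2: CUC Leu / UUA Leu — synonymous.
Codon 3: AUA Ile / AUA Ile — identical.
Codon 4: CUA Leu / GGC Gly — nonsynonymous.
Codon 5: CCA Pro / CUA Leu — nonsynonymous.
Codon 6: CCC Pro / CCA Pro — synonymous.
Codon 7: GCC Ala / GCC Ala — identical.
Codon 8: AUC Ile / AUC Ile — identical.
Codon 9: GCA Ala / AAC Asn — nonsynonymous.
Nonsynonymous differences: 4.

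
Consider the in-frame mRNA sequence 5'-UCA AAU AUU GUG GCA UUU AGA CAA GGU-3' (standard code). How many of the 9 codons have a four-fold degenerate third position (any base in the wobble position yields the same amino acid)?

4

Codon 1 UCA (Ser): third position 4-fold.
Codon 2 AAU (Asn): third position 2-fold.
Codon 3 AUU (Ile): third position 3-fold.
Codon 4 GUG (Val): third position 4-fold.
Codon 5 GCA (Ala): third position 4-fold.
Codon 6 UUU (Phe): third position 2-fold.
Codon 7 AGA (Arg): third position 2-fold.
Codon 8 CAA (Gln): third position 2-fold.
Codon 9 GGU (Gly): third position 4-fold.
Four-fold degenerate third positions: 4.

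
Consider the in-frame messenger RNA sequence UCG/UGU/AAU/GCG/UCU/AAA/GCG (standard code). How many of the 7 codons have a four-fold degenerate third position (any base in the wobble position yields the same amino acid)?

Codon 1 UCG (Ser): third position 4-fold.
Codon 2 UGU (Cys): third position 2-fold.
Codon 3 AAU (Asn): third position 2-fold.
Codon 4 GCG (Ala): third position 4-fold.
Codon 5 UCU (Ser): third position 4-fold.
Codon 6 AAA (Lys): third position 2-fold.
Codon 7 GCG (Ala): third position 4-fold.
Four-fold degenerate third positions: 4.

4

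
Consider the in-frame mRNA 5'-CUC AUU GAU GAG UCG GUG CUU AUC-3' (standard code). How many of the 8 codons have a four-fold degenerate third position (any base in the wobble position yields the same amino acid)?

4

Codon 1 CUC (Leu): third position 4-fold.
Codon 2 AUU (Ile): third position 3-fold.
Codon 3 GAU (Asp): third position 2-fold.
Codon 4 GAG (Glu): third position 2-fold.
Codon 5 UCG (Ser): third position 4-fold.
Codon 6 GUG (Val): third position 4-fold.
Codon 7 CUU (Leu): third position 4-fold.
Codon 8 AUC (Ile): third position 3-fold.
Four-fold degenerate third positions: 4.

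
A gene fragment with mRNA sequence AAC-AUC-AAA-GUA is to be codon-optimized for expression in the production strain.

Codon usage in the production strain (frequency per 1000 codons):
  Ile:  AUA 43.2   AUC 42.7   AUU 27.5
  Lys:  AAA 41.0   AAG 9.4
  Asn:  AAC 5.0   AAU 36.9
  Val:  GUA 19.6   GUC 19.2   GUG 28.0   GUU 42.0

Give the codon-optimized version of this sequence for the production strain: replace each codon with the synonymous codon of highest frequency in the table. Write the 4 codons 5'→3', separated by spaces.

Codon 1 (Asn): best is AAU at 36.9.
Codon 2 (Ile): best is AUA at 43.2.
Codon 3 (Lys): best is AAA at 41.0.
Codon 4 (Val): best is GUU at 42.0.

AAU AUA AAA GUU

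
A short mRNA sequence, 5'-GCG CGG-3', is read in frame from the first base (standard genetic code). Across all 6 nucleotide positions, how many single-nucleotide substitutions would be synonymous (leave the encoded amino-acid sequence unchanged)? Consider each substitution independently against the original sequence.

7

Codon 1 (GCG, Ala): 3 synonymous substitutions.
Codon 2 (CGG, Arg): 4 synonymous substitutions.
Total: 3 + 4 = 7.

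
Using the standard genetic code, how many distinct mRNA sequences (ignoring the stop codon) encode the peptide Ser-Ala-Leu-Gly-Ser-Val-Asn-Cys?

55296

Ser: 6 codons.
Ala: 4 codons.
Leu: 6 codons.
Gly: 4 codons.
Ser: 6 codons.
Val: 4 codons.
Asn: 2 codons.
Cys: 2 codons.
6 × 4 × 6 × 4 × 6 × 4 × 2 × 2 = 55296.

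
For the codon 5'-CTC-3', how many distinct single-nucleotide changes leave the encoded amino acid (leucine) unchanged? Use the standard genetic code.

3

Position 1: none → 0 synonymous.
Position 2: none → 0 synonymous.
Position 3: CTT, CTA, CTG → 3 synonymous.
Total: 0 + 0 + 3 = 3.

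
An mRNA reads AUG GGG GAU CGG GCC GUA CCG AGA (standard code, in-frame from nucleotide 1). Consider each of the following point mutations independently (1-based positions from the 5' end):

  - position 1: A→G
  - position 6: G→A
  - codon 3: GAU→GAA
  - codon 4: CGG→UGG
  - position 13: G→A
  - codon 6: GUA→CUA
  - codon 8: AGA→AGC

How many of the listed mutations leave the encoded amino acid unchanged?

Codon 1: AUG (Met) → GUG (Val) — missense.
Codon 2: GGG (Gly) → GGA (Gly) — synonymous.
Codon 3: GAU (Asp) → GAA (Glu) — missense.
Codon 4: CGG (Arg) → UGG (Trp) — missense.
Codon 5: GCC (Ala) → ACC (Thr) — missense.
Codon 6: GUA (Val) → CUA (Leu) — missense.
Codon 8: AGA (Arg) → AGC (Ser) — missense.
Synonymous: 1 of 7.

1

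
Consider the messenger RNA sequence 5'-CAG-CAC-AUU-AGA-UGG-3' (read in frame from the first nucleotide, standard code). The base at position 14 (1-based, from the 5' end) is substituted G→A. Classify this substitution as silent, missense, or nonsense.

Position 14 falls in codon 5: UGG → Trp.
After the substitution the codon is UAG → Stop.
The new codon is a stop codon, so this is a nonsense mutation.

nonsense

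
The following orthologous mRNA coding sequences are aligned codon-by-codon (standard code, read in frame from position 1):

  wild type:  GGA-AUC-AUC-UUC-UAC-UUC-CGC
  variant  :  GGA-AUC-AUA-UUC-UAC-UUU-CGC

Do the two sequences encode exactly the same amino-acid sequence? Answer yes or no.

yes

Codon 1: GGA Gly / GGA Gly — identical.
Codon 2: AUC Ile / AUC Ile — identical.
Codon 3: AUC Ile / AUA Ile — synonymous.
Codon 4: UUC Phe / UUC Phe — identical.
Codon 5: UAC Tyr / UAC Tyr — identical.
Codon 6: UUC Phe / UUU Phe — synonymous.
Codon 7: CGC Arg / CGC Arg — identical.
Nonsynonymous differences: 0 → same protein.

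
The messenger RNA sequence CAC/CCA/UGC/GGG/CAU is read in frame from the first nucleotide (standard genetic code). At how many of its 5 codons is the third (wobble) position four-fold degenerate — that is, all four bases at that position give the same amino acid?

2

Codon 1 CAC (His): third position 2-fold.
Codon 2 CCA (Pro): third position 4-fold.
Codon 3 UGC (Cys): third position 2-fold.
Codon 4 GGG (Gly): third position 4-fold.
Codon 5 CAU (His): third position 2-fold.
Four-fold degenerate third positions: 2.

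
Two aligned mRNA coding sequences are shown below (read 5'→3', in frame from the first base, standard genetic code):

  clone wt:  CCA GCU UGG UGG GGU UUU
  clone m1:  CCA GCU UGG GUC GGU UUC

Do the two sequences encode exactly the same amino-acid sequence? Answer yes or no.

Codon 1: CCA Pro / CCA Pro — identical.
Codon 2: GCU Ala / GCU Ala — identical.
Codon 3: UGG Trp / UGG Trp — identical.
Codon 4: UGG Trp / GUC Val — nonsynonymous.
Codon 5: GGU Gly / GGU Gly — identical.
Codon 6: UUU Phe / UUC Phe — synonymous.
Nonsynonymous differences: 1 → different protein.

no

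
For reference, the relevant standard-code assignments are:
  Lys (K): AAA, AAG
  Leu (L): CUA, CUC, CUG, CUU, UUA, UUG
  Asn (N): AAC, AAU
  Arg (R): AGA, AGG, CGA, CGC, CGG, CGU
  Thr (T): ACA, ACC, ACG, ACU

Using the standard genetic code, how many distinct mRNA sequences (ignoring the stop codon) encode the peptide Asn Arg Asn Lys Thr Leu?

1152

Asn: 2 codons.
Arg: 6 codons.
Asn: 2 codons.
Lys: 2 codons.
Thr: 4 codons.
Leu: 6 codons.
2 × 6 × 2 × 2 × 4 × 6 = 1152.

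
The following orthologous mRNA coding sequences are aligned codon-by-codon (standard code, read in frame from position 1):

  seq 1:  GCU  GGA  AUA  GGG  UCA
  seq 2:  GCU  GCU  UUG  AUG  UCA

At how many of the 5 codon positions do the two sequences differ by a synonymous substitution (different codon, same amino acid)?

0

Codon 1: GCU Ala / GCU Ala — identical.
Codon 2: GGA Gly / GCU Ala — nonsynonymous.
Codon 3: AUA Ile / UUG Leu — nonsynonymous.
Codon 4: GGG Gly / AUG Met — nonsynonymous.
Codon 5: UCA Ser / UCA Ser — identical.
Synonymous differences: 0.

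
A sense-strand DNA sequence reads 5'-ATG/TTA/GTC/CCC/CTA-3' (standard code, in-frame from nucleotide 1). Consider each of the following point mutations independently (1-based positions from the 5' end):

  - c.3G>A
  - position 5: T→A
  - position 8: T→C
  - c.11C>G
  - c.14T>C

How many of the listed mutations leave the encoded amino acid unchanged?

0

Codon 1: ATG (Met) → ATA (Ile) — missense.
Codon 2: TTA (Leu) → TAA (Stop) — nonsense.
Codon 3: GTC (Val) → GCC (Ala) — missense.
Codon 4: CCC (Pro) → CGC (Arg) — missense.
Codon 5: CTA (Leu) → CCA (Pro) — missense.
Synonymous: 0 of 5.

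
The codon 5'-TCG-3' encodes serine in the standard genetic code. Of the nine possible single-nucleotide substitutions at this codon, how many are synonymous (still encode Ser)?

Position 1: none → 0 synonymous.
Position 2: none → 0 synonymous.
Position 3: TCT, TCC, TCA → 3 synonymous.
Total: 0 + 0 + 3 = 3.

3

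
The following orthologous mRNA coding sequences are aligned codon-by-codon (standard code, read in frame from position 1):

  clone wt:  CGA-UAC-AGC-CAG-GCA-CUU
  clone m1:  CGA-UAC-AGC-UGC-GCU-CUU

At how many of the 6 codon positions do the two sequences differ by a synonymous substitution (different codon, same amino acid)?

Codon 1: CGA Arg / CGA Arg — identical.
Codon 2: UAC Tyr / UAC Tyr — identical.
Codon 3: AGC Ser / AGC Ser — identical.
Codon 4: CAG Gln / UGC Cys — nonsynonymous.
Codon 5: GCA Ala / GCU Ala — synonymous.
Codon 6: CUU Leu / CUU Leu — identical.
Synonymous differences: 1.

1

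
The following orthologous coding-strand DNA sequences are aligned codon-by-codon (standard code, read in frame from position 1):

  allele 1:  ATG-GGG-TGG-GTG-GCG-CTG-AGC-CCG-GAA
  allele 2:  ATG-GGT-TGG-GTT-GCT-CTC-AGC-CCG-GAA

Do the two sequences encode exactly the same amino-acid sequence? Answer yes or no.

Codon 1: ATG Met / ATG Met — identical.
Codon 2: GGG Gly / GGT Gly — synonymous.
Codon 3: TGG Trp / TGG Trp — identical.
Codon 4: GTG Val / GTT Val — synonymous.
Codon 5: GCG Ala / GCT Ala — synonymous.
Codon 6: CTG Leu / CTC Leu — synonymous.
Codon 7: AGC Ser / AGC Ser — identical.
Codon 8: CCG Pro / CCG Pro — identical.
Codon 9: GAA Glu / GAA Glu — identical.
Nonsynonymous differences: 0 → same protein.

yes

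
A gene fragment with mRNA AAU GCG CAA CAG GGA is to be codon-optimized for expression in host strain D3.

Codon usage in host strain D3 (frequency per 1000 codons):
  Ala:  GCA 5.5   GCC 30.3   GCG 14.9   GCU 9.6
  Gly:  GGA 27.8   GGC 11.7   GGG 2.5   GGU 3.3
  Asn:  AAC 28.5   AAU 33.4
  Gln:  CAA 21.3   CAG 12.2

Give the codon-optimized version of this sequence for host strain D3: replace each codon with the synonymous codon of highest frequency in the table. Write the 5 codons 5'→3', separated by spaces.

Codon 1 (Asn): best is AAU at 33.4.
Codon 2 (Ala): best is GCC at 30.3.
Codon 3 (Gln): best is CAA at 21.3.
Codon 4 (Gln): best is CAA at 21.3.
Codon 5 (Gly): best is GGA at 27.8.

AAU GCC CAA CAA GGA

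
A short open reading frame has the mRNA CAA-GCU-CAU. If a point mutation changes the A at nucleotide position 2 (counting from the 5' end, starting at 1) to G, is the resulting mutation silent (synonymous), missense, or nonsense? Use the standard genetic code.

Position 2 falls in codon 1: CAA → Gln.
After the substitution the codon is CGA → Arg.
Gln ≠ Arg, so this is a missense mutation.

missense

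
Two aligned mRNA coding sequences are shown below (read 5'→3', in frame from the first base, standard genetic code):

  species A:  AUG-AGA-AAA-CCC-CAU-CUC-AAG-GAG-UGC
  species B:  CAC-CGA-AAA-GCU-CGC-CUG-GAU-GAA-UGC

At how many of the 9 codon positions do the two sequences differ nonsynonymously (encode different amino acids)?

Codon 1: AUG Met / CAC His — nonsynonymous.
Codon 2: AGA Arg / CGA Arg — synonymous.
Codon 3: AAA Lys / AAA Lys — identical.
Codon 4: CCC Pro / GCU Ala — nonsynonymous.
Codon 5: CAU His / CGC Arg — nonsynonymous.
Codon 6: CUC Leu / CUG Leu — synonymous.
Codon 7: AAG Lys / GAU Asp — nonsynonymous.
Codon 8: GAG Glu / GAA Glu — synonymous.
Codon 9: UGC Cys / UGC Cys — identical.
Nonsynonymous differences: 4.

4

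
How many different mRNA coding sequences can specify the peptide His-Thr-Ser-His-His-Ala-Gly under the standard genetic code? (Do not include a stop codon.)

3072

His: 2 codons.
Thr: 4 codons.
Ser: 6 codons.
His: 2 codons.
His: 2 codons.
Ala: 4 codons.
Gly: 4 codons.
2 × 4 × 6 × 2 × 2 × 4 × 4 = 3072.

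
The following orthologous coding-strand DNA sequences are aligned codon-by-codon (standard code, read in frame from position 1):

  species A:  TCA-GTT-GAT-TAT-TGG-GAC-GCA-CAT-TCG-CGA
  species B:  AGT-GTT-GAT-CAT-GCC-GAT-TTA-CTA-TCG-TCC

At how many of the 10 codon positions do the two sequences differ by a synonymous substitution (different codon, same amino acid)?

2

Codon 1: TCA Ser / AGT Ser — synonymous.
Codon 2: GTT Val / GTT Val — identical.
Codon 3: GAT Asp / GAT Asp — identical.
Codon 4: TAT Tyr / CAT His — nonsynonymous.
Codon 5: TGG Trp / GCC Ala — nonsynonymous.
Codon 6: GAC Asp / GAT Asp — synonymous.
Codon 7: GCA Ala / TTA Leu — nonsynonymous.
Codon 8: CAT His / CTA Leu — nonsynonymous.
Codon 9: TCG Ser / TCG Ser — identical.
Codon 10: CGA Arg / TCC Ser — nonsynonymous.
Synonymous differences: 2.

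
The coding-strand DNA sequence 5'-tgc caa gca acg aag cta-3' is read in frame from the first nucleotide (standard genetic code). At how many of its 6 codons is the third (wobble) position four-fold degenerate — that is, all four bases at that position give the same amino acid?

3

Codon 1 TGC (Cys): third position 2-fold.
Codon 2 CAA (Gln): third position 2-fold.
Codon 3 GCA (Ala): third position 4-fold.
Codon 4 ACG (Thr): third position 4-fold.
Codon 5 AAG (Lys): third position 2-fold.
Codon 6 CTA (Leu): third position 4-fold.
Four-fold degenerate third positions: 3.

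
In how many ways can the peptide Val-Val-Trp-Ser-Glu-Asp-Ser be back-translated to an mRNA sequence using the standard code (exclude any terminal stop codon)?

Val: 4 codons.
Val: 4 codons.
Trp: 1 codon.
Ser: 6 codons.
Glu: 2 codons.
Asp: 2 codons.
Ser: 6 codons.
4 × 4 × 1 × 6 × 2 × 2 × 6 = 2304.

2304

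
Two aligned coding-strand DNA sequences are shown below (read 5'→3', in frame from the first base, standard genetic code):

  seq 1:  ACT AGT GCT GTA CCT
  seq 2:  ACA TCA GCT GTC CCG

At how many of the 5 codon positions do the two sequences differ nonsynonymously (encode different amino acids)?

0

Codon 1: ACT Thr / ACA Thr — synonymous.
Codon 2: AGT Ser / TCA Ser — synonymous.
Codon 3: GCT Ala / GCT Ala — identical.
Codon 4: GTA Val / GTC Val — synonymous.
Codon 5: CCT Pro / CCG Pro — synonymous.
Nonsynonymous differences: 0.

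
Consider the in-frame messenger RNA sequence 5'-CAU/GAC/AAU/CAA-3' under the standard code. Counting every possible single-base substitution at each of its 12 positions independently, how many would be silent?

4

Codon 1 (CAU, His): 1 synonymous substitution.
Codon 2 (GAC, Asp): 1 synonymous substitution.
Codon 3 (AAU, Asn): 1 synonymous substitution.
Codon 4 (CAA, Gln): 1 synonymous substitution.
Total: 1 + 1 + 1 + 1 = 4.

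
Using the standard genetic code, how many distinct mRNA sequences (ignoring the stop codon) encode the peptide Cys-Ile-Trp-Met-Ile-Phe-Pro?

144

Cys: 2 codons.
Ile: 3 codons.
Trp: 1 codon.
Met: 1 codon.
Ile: 3 codons.
Phe: 2 codons.
Pro: 4 codons.
2 × 3 × 1 × 1 × 3 × 2 × 4 = 144.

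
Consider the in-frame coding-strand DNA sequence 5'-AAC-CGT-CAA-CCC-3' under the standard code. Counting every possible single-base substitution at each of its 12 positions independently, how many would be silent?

Codon 1 (AAC, Asn): 1 synonymous substitution.
Codon 2 (CGT, Arg): 3 synonymous substitutions.
Codon 3 (CAA, Gln): 1 synonymous substitution.
Codon 4 (CCC, Pro): 3 synonymous substitutions.
Total: 1 + 3 + 1 + 3 = 8.

8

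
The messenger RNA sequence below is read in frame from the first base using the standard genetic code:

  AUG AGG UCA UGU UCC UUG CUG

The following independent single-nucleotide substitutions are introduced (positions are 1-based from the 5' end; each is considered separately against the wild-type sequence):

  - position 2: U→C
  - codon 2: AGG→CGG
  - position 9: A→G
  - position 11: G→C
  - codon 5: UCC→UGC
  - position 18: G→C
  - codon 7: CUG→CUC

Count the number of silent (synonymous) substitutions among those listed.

3

Codon 1: AUG (Met) → ACG (Thr) — missense.
Codon 2: AGG (Arg) → CGG (Arg) — synonymous.
Codon 3: UCA (Ser) → UCG (Ser) — synonymous.
Codon 4: UGU (Cys) → UCU (Ser) — missense.
Codon 5: UCC (Ser) → UGC (Cys) — missense.
Codon 6: UUG (Leu) → UUC (Phe) — missense.
Codon 7: CUG (Leu) → CUC (Leu) — synonymous.
Synonymous: 3 of 7.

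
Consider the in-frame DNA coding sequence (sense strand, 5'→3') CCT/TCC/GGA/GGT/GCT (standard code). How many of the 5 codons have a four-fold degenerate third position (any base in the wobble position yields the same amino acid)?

Codon 1 CCT (Pro): third position 4-fold.
Codon 2 TCC (Ser): third position 4-fold.
Codon 3 GGA (Gly): third position 4-fold.
Codon 4 GGT (Gly): third position 4-fold.
Codon 5 GCT (Ala): third position 4-fold.
Four-fold degenerate third positions: 5.

5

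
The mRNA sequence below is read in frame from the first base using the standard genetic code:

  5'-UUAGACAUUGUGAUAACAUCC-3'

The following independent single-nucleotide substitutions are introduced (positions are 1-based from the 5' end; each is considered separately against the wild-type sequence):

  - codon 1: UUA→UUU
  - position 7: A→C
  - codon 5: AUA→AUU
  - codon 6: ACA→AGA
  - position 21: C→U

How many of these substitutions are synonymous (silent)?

Codon 1: UUA (Leu) → UUU (Phe) — missense.
Codon 3: AUU (Ile) → CUU (Leu) — missense.
Codon 5: AUA (Ile) → AUU (Ile) — synonymous.
Codon 6: ACA (Thr) → AGA (Arg) — missense.
Codon 7: UCC (Ser) → UCU (Ser) — synonymous.
Synonymous: 2 of 5.

2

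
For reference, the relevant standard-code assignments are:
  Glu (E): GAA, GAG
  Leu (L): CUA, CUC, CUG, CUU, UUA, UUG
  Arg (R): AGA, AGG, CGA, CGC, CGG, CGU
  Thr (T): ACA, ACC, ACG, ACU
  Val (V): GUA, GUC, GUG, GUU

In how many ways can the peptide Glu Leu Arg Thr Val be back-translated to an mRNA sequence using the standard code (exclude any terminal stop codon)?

Glu: 2 codons.
Leu: 6 codons.
Arg: 6 codons.
Thr: 4 codons.
Val: 4 codons.
2 × 6 × 6 × 4 × 4 = 1152.

1152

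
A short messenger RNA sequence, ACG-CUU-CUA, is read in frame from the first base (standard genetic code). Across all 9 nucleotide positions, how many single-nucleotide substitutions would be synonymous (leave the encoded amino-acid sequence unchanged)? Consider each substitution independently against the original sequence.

10

Codon 1 (ACG, Thr): 3 synonymous substitutions.
Codon 2 (CUU, Leu): 3 synonymous substitutions.
Codon 3 (CUA, Leu): 4 synonymous substitutions.
Total: 3 + 3 + 4 = 10.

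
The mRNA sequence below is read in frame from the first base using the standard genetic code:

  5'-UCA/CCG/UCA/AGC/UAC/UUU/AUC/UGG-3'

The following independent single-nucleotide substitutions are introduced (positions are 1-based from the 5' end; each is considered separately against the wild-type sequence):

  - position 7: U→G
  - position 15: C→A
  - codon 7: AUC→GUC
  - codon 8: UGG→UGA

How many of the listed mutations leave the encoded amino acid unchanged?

0

Codon 3: UCA (Ser) → GCA (Ala) — missense.
Codon 5: UAC (Tyr) → UAA (Stop) — nonsense.
Codon 7: AUC (Ile) → GUC (Val) — missense.
Codon 8: UGG (Trp) → UGA (Stop) — nonsense.
Synonymous: 0 of 4.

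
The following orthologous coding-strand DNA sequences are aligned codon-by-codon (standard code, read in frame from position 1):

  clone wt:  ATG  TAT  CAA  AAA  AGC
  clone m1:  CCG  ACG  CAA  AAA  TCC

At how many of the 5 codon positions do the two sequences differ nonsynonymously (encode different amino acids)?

Codon 1: ATG Met / CCG Pro — nonsynonymous.
Codon 2: TAT Tyr / ACG Thr — nonsynonymous.
Codon 3: CAA Gln / CAA Gln — identical.
Codon 4: AAA Lys / AAA Lys — identical.
Codon 5: AGC Ser / TCC Ser — synonymous.
Nonsynonymous differences: 2.

2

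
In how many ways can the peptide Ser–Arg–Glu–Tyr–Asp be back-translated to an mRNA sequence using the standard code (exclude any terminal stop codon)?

Ser: 6 codons.
Arg: 6 codons.
Glu: 2 codons.
Tyr: 2 codons.
Asp: 2 codons.
6 × 6 × 2 × 2 × 2 = 288.

288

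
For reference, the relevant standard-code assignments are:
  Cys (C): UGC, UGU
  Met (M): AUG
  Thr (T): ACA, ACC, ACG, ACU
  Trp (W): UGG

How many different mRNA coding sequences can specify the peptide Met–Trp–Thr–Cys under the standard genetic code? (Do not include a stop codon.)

Met: 1 codon.
Trp: 1 codon.
Thr: 4 codons.
Cys: 2 codons.
1 × 1 × 4 × 2 = 8.

8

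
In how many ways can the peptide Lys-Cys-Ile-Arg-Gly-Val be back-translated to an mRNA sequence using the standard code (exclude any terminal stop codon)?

1152

Lys: 2 codons.
Cys: 2 codons.
Ile: 3 codons.
Arg: 6 codons.
Gly: 4 codons.
Val: 4 codons.
2 × 2 × 3 × 6 × 4 × 4 = 1152.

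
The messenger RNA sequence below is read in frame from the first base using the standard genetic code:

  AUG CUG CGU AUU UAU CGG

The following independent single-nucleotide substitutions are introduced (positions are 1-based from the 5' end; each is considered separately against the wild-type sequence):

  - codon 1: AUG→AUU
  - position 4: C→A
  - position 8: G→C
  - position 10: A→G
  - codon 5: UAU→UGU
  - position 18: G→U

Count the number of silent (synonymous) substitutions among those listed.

Codon 1: AUG (Met) → AUU (Ile) — missense.
Codon 2: CUG (Leu) → AUG (Met) — missense.
Codon 3: CGU (Arg) → CCU (Pro) — missense.
Codon 4: AUU (Ile) → GUU (Val) — missense.
Codon 5: UAU (Tyr) → UGU (Cys) — missense.
Codon 6: CGG (Arg) → CGU (Arg) — synonymous.
Synonymous: 1 of 6.

1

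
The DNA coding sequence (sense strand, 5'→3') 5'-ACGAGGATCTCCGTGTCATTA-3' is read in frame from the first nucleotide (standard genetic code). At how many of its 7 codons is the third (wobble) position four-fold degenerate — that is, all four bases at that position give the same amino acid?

Codon 1 ACG (Thr): third position 4-fold.
Codon 2 AGG (Arg): third position 2-fold.
Codon 3 ATC (Ile): third position 3-fold.
Codon 4 TCC (Ser): third position 4-fold.
Codon 5 GTG (Val): third position 4-fold.
Codon 6 TCA (Ser): third position 4-fold.
Codon 7 TTA (Leu): third position 2-fold.
Four-fold degenerate third positions: 4.

4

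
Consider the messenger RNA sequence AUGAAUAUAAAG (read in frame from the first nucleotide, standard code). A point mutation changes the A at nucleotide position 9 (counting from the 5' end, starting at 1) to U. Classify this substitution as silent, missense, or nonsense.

Position 9 falls in codon 3: AUA → Ile.
After the substitution the codon is AUU → Ile.
Both encode Ile, so the change is synonymous.

silent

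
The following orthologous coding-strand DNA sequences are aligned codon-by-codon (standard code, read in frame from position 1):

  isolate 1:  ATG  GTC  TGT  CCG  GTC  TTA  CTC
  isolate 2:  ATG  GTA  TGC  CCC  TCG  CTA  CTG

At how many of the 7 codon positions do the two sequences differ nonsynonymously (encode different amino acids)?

1

Codon 1: ATG Met / ATG Met — identical.
Codon 2: GTC Val / GTA Val — synonymous.
Codon 3: TGT Cys / TGC Cys — synonymous.
Codon 4: CCG Pro / CCC Pro — synonymous.
Codon 5: GTC Val / TCG Ser — nonsynonymous.
Codon 6: TTA Leu / CTA Leu — synonymous.
Codon 7: CTC Leu / CTG Leu — synonymous.
Nonsynonymous differences: 1.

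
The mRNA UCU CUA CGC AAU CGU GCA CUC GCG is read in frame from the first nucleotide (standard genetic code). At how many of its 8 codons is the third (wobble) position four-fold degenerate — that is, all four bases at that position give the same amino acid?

7

Codon 1 UCU (Ser): third position 4-fold.
Codon 2 CUA (Leu): third position 4-fold.
Codon 3 CGC (Arg): third position 4-fold.
Codon 4 AAU (Asn): third position 2-fold.
Codon 5 CGU (Arg): third position 4-fold.
Codon 6 GCA (Ala): third position 4-fold.
Codon 7 CUC (Leu): third position 4-fold.
Codon 8 GCG (Ala): third position 4-fold.
Four-fold degenerate third positions: 7.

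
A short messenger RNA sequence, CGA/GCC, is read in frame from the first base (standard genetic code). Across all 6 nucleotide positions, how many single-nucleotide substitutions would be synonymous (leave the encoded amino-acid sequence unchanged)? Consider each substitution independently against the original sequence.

7

Codon 1 (CGA, Arg): 4 synonymous substitutions.
Codon 2 (GCC, Ala): 3 synonymous substitutions.
Total: 4 + 3 = 7.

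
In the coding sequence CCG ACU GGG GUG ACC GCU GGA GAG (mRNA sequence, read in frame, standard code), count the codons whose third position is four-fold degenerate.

Codon 1 CCG (Pro): third position 4-fold.
Codon 2 ACU (Thr): third position 4-fold.
Codon 3 GGG (Gly): third position 4-fold.
Codon 4 GUG (Val): third position 4-fold.
Codon 5 ACC (Thr): third position 4-fold.
Codon 6 GCU (Ala): third position 4-fold.
Codon 7 GGA (Gly): third position 4-fold.
Codon 8 GAG (Glu): third position 2-fold.
Four-fold degenerate third positions: 7.

7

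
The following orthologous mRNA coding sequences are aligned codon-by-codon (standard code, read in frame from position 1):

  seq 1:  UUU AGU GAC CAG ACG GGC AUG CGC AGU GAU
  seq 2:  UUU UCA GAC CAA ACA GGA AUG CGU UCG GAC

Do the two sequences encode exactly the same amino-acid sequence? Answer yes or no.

yes

Codon 1: UUU Phe / UUU Phe — identical.
Codon 2: AGU Ser / UCA Ser — synonymous.
Codon 3: GAC Asp / GAC Asp — identical.
Codon 4: CAG Gln / CAA Gln — synonymous.
Codon 5: ACG Thr / ACA Thr — synonymous.
Codon 6: GGC Gly / GGA Gly — synonymous.
Codon 7: AUG Met / AUG Met — identical.
Codon 8: CGC Arg / CGU Arg — synonymous.
Codon 9: AGU Ser / UCG Ser — synonymous.
Codon 10: GAU Asp / GAC Asp — synonymous.
Nonsynonymous differences: 0 → same protein.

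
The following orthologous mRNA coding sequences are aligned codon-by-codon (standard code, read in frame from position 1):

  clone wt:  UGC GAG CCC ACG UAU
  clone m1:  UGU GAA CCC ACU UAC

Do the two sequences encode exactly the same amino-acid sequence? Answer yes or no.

yes

Codon 1: UGC Cys / UGU Cys — synonymous.
Codon 2: GAG Glu / GAA Glu — synonymous.
Codon 3: CCC Pro / CCC Pro — identical.
Codon 4: ACG Thr / ACU Thr — synonymous.
Codon 5: UAU Tyr / UAC Tyr — synonymous.
Nonsynonymous differences: 0 → same protein.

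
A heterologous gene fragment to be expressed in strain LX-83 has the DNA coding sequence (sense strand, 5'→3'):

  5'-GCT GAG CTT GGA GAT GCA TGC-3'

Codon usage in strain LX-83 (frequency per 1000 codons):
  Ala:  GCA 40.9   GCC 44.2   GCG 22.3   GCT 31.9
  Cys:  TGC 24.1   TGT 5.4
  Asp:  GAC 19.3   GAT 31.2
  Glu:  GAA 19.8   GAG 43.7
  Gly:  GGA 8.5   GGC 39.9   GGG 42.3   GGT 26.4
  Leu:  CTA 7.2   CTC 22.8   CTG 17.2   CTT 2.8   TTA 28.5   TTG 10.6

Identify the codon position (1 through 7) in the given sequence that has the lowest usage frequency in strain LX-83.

3

Codon 1 GCT (Ala): 31.9 per 1000.
Codon 2 GAG (Glu): 43.7 per 1000.
Codon 3 CTT (Leu): 2.8 per 1000.
Codon 4 GGA (Gly): 8.5 per 1000.
Codon 5 GAT (Asp): 31.2 per 1000.
Codon 6 GCA (Ala): 40.9 per 1000.
Codon 7 TGC (Cys): 24.1 per 1000.
Lowest frequency is 2.8 at codon 3.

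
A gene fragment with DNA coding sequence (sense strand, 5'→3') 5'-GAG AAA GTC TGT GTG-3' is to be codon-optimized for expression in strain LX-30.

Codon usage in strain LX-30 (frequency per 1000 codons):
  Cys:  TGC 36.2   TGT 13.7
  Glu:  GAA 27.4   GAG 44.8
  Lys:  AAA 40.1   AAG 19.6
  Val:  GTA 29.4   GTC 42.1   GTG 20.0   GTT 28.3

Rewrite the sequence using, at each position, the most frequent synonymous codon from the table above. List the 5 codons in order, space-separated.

Codon 1 (Glu): best is GAG at 44.8.
Codon 2 (Lys): best is AAA at 40.1.
Codon 3 (Val): best is GTC at 42.1.
Codon 4 (Cys): best is TGC at 36.2.
Codon 5 (Val): best is GTC at 42.1.

GAG AAA GTC TGC GTC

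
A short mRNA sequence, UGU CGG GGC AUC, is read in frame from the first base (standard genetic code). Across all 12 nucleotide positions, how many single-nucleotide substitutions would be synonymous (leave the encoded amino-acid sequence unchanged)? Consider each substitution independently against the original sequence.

10

Codon 1 (UGU, Cys): 1 synonymous substitution.
Codon 2 (CGG, Arg): 4 synonymous substitutions.
Codon 3 (GGC, Gly): 3 synonymous substitutions.
Codon 4 (AUC, Ile): 2 synonymous substitutions.
Total: 1 + 4 + 3 + 2 = 10.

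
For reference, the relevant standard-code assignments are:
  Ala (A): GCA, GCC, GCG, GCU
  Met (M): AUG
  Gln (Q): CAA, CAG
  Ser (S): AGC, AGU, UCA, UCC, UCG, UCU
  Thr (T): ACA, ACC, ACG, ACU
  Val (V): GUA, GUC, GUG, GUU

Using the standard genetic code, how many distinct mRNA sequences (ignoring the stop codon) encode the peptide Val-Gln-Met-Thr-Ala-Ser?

Val: 4 codons.
Gln: 2 codons.
Met: 1 codon.
Thr: 4 codons.
Ala: 4 codons.
Ser: 6 codons.
4 × 2 × 1 × 4 × 4 × 6 = 768.

768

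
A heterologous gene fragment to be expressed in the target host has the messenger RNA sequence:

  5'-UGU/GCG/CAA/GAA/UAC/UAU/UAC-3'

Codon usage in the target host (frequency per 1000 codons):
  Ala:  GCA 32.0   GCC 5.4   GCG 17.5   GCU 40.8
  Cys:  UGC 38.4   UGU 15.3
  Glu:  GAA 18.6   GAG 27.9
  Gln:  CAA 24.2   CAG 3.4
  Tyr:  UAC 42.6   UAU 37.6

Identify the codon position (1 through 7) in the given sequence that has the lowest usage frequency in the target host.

Codon 1 UGU (Cys): 15.3 per 1000.
Codon 2 GCG (Ala): 17.5 per 1000.
Codon 3 CAA (Gln): 24.2 per 1000.
Codon 4 GAA (Glu): 18.6 per 1000.
Codon 5 UAC (Tyr): 42.6 per 1000.
Codon 6 UAU (Tyr): 37.6 per 1000.
Codon 7 UAC (Tyr): 42.6 per 1000.
Lowest frequency is 15.3 at codon 1.

1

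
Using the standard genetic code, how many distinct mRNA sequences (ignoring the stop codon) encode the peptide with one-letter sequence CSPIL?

Cys: 2 codons.
Ser: 6 codons.
Pro: 4 codons.
Ile: 3 codons.
Leu: 6 codons.
2 × 6 × 4 × 3 × 6 = 864.

864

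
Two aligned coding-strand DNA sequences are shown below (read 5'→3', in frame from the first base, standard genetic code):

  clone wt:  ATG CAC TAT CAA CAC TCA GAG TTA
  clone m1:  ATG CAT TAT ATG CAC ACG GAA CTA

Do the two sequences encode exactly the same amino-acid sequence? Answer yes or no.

no

Codon 1: ATG Met / ATG Met — identical.
Codon 2: CAC His / CAT His — synonymous.
Codon 3: TAT Tyr / TAT Tyr — identical.
Codon 4: CAA Gln / ATG Met — nonsynonymous.
Codon 5: CAC His / CAC His — identical.
Codon 6: TCA Ser / ACG Thr — nonsynonymous.
Codon 7: GAG Glu / GAA Glu — synonymous.
Codon 8: TTA Leu / CTA Leu — synonymous.
Nonsynonymous differences: 2 → different protein.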